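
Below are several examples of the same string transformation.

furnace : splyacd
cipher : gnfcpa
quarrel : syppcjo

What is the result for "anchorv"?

Each output is the input with this applied: shift every letter 2 places backward in the alphabet (wrapping around), then move the first character to the end.
So "anchorv" becomes "lafmpty".

lafmpty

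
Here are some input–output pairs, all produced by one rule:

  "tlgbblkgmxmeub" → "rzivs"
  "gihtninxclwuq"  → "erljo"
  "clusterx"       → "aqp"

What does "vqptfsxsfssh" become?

Looking at the pairs, the operation is to keep one character in every 3, starting at position 1 (positions 1st, 4th, 7th, ...), then shift every letter 2 places backward in the alphabet (wrapping around).
On "vqptfsxsfssh" that produces "trvq".

trvq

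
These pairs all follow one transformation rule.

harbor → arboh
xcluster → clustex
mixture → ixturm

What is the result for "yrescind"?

resciny

The rule is to delete the last character, then move the first character to the end.
On "yrescind" that produces "resciny".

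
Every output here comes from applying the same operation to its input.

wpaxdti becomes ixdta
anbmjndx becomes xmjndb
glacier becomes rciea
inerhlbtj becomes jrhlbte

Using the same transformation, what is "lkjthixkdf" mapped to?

fthixkdj

The rule is to delete the first 2 characters, then swap the first and last characters.
For "lkjthixkdf", step one produces "jthixkdf"; step two turns that into "fthixkdj".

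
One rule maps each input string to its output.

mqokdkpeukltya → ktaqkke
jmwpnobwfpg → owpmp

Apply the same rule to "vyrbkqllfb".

qlbyb

The transformation: keep every other character starting from the second (positions 2nd, 4th, 6th, ...), then move the last 3 characters to the front (rotate right by 3).
Applying both steps to "vyrbkqllfb": "ybqlb", then "qlbyb".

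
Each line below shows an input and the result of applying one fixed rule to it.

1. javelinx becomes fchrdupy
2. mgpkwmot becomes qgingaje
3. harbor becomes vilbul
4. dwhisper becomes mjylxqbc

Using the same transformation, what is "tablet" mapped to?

The pattern: swap the front and back halves of the string, then shift every letter 6 places backward in the alphabet (wrapping around).
Applying both steps to "tablet": "lettab", then "fynnuv".

fynnuv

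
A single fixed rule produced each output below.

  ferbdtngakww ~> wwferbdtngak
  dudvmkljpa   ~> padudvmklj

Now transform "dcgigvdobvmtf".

The pattern: move the last 2 characters to the front (rotate right by 2).
Applying that to "dcgigvdobvmtf" gives "tfdcgigvdobvm".

tfdcgigvdobvm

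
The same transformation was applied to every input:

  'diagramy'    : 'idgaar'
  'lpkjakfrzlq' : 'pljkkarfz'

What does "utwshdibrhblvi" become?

The rule is to delete the last 2 characters, then swap each adjacent pair of characters (1↔2, 3↔4, ...).
Starting from "utwshdibrhblvi": after the first operation, "utwshdibrhbl"; after the second, "tuswdhbihrlb".

tuswdhbihrlb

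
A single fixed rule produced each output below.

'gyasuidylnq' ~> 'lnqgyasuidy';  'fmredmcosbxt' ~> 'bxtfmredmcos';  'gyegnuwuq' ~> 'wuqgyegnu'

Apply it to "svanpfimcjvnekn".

eknsvanpfimcjvn

In each case the input is transformed by: move the last 3 characters to the front (rotate right by 3).
So "svanpfimcjvnekn" becomes "eknsvanpfimcjvn".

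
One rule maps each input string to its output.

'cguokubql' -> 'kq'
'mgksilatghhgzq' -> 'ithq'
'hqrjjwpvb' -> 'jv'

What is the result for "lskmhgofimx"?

Each output is the input with this applied: delete the first 2 characters, then keep one character in every 3, starting at position 3 (positions 3rd, 6th, 9th, ...).
So "lskmhgofimx" becomes "hfx".

hfx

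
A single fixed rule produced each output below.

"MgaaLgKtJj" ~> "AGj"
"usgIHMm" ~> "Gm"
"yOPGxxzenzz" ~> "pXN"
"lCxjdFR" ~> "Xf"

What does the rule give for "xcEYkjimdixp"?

Rule — keep one character in every 3, starting at position 3 (positions 3rd, 6th, 9th, ...), then flip the case of every letter.
For "xcEYkjimdixp", step one produces "Ejdp"; step two turns that into "eJDP".
(Check on "MgaaLgKtJj": → "agJ" → "AGj" ✓)

eJDP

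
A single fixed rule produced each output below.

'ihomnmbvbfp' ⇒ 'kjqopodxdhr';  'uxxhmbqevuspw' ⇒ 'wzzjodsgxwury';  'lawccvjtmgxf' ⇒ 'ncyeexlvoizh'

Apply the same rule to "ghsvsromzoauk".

ijuxutqobqcwm

Looking at the pairs, the operation is to shift every letter 2 places forward in the alphabet (wrapping around).
On "ghsvsromzoauk" that produces "ijuxutqobqcwm".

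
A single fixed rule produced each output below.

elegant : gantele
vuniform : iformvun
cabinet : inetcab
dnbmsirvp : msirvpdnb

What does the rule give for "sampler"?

plersam

The rule is to move the first 3 characters to the end (rotate left by 3).
On "sampler" that produces "plersam".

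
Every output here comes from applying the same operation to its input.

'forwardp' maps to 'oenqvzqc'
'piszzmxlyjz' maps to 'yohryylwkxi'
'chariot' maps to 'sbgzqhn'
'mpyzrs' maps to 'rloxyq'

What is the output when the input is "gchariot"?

sfbgzqhn

The rule is to shift every letter 1 place backward in the alphabet (wrapping around), then move the last character to the front.
Applying both steps to "gchariot": "fbgzqhns", then "sfbgzqhn".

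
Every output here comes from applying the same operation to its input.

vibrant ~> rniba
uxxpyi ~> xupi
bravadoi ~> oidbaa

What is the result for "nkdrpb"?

nkdb

The rule is to sort the characters into reverse alphabetical order, then delete the first 2 characters.
On "nkdrpb": the first step gives "rpnkdb", and the second then gives "nkdb".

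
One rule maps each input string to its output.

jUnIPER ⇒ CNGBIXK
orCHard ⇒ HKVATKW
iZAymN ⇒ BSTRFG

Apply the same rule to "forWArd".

YHKPTKW

Looking at the pairs, the operation is to shift every letter 7 places backward in the alphabet (wrapping around), then convert every letter to uppercase.
Applying both steps to "forWArd": "yhkPTkw", then "YHKPTKW".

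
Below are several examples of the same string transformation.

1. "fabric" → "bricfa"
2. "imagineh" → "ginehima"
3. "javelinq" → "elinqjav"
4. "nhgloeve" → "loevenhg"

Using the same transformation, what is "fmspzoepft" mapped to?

zoepftfmsp

The rule is to swap the front and back halves of the string, then move the last character to the front.
Applying that to "fmspzoepft" gives "zoepftfmsp".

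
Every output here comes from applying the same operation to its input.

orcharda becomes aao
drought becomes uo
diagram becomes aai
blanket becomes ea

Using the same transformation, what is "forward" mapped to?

ao

The transformation: reverse the string, then keep only the vowels.
For "forward", step one produces "drawrof"; step two turns that into "ao".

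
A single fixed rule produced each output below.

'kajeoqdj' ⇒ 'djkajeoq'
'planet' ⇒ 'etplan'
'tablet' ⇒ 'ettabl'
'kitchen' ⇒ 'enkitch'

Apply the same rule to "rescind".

ndresci

Looking at the pairs, the operation is to move the last 2 characters to the front (rotate right by 2).
So "rescind" becomes "ndresci".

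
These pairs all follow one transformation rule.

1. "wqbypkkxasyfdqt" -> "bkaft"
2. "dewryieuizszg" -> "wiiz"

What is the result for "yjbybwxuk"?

bwk

Looking at the pairs, the operation is to keep one character in every 3, starting at position 3 (positions 3rd, 6th, 9th, ...).
Applying that to "yjbybwxuk" gives "bwk".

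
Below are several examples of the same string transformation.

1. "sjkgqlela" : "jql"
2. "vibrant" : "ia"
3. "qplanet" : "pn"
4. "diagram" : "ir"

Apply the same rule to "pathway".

aw

What's happening: keep one character in every 3, starting at position 2 (positions 2nd, 5th, 8th, ...).
Applying that to "pathway" gives "aw".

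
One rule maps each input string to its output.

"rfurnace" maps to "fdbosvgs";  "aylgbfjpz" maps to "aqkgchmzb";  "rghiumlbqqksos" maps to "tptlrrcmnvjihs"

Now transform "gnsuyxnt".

The transformation: reverse the string, then shift every letter 1 place forward in the alphabet (wrapping around).
For "gnsuyxnt", step one produces "tnxyusng"; step two turns that into "uoyzvtoh".

uoyzvtoh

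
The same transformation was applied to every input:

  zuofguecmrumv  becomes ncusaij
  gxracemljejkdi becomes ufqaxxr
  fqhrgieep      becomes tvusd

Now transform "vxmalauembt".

jaziah

The transformation: keep every other character starting from the first (positions 1st, 3rd, 5th, ...), then shift every letter 12 places backward in the alphabet (wrapping around).
For "vxmalauembt", step one produces "vmlumt"; step two turns that into "jaziah".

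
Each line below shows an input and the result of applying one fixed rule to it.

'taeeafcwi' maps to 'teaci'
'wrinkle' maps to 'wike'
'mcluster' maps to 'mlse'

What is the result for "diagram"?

darm

The pattern: keep every other character starting from the first (positions 1st, 3rd, 5th, ...).
For "diagram" the result is "darm".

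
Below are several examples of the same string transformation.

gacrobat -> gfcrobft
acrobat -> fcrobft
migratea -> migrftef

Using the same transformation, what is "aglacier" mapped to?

fglfcier

Each output is the input with this applied: replace every "a" with "f".
On "aglacier" that produces "fglfcier".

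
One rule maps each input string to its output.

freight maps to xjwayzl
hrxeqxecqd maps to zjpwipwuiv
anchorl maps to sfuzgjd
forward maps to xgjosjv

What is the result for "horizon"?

The transformation: shift every letter 8 places backward in the alphabet (wrapping around).
Applying that to "horizon" gives "zgjargf".

zgjargf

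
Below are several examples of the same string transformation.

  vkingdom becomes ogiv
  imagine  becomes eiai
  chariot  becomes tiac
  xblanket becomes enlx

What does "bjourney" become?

Rule — keep every other character starting from the first (positions 1st, 3rd, 5th, ...), then reverse the string.
Working it through for "bjourney": intermediate "bore", final "erob".

erob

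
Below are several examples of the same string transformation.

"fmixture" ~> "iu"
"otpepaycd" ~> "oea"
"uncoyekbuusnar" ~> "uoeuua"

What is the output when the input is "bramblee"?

ae

The rule is to delete the last character, then keep only the vowels.
Applying that to "bramblee" gives "ae".
(Check on "uncoyekbuusnar": → "uncoyekbuusna" → "uoeuua" ✓)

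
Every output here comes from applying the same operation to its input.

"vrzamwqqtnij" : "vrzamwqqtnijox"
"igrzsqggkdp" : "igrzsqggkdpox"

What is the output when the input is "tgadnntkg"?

tgadnntkgox

In each case the input is transformed by: append "ox".
"tgadnntkg" → "tgadnntkgox".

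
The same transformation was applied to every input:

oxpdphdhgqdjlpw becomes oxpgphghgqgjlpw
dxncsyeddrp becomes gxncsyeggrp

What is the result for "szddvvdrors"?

szggvvgrors

Looking at the pairs, the operation is to replace every "d" with "g".
On "szddvvdrors" that produces "szggvvgrors".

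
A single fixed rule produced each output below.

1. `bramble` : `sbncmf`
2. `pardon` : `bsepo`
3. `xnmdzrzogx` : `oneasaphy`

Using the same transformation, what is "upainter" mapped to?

Each output is the input with this applied: delete the first character, then shift every letter 1 place forward in the alphabet (wrapping around).
On "upainter": the first step gives "painter", and the second then gives "qbjoufs".
(Check on "bramble": → "ramble" → "sbncmf" ✓)

qbjoufs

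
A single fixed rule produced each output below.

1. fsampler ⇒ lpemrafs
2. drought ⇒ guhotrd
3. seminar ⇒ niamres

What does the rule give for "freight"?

Rule — move the last 3 characters to the front (rotate right by 3), then take characters alternately from the front and the back (1st, last, 2nd, 2nd-last, ...).
For "freight", step one produces "ghtfrei"; step two turns that into "gihetrf".

gihetrf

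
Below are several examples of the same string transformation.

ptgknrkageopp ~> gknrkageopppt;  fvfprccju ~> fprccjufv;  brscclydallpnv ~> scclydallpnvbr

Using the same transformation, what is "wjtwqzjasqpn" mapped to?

twqzjasqpnwj

What's happening: move the first 2 characters to the end (rotate left by 2).
For "wjtwqzjasqpn" the result is "twqzjasqpnwj".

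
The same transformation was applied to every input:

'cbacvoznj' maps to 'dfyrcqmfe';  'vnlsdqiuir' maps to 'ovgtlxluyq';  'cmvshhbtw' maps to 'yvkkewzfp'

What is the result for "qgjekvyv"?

Looking at the pairs, the operation is to shift every letter 3 places forward in the alphabet (wrapping around), then move the first 2 characters to the end (rotate left by 2).
So "qgjekvyv" becomes "mhnybytj".

mhnybytj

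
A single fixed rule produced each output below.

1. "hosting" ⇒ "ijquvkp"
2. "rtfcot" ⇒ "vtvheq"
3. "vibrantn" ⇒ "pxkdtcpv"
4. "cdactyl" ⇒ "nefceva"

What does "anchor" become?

tcpejq

Looking at the pairs, the operation is to shift every letter 2 places forward in the alphabet (wrapping around), then move the last character to the front.
Working it through for "anchor": intermediate "cpejqt", final "tcpejq".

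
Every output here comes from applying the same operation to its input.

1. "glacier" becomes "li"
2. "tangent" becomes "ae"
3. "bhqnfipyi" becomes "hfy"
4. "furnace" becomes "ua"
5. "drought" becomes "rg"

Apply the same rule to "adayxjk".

The rule is to keep one character in every 3, starting at position 2 (positions 2nd, 5th, 8th, ...).
So "adayxjk" becomes "dx".

dx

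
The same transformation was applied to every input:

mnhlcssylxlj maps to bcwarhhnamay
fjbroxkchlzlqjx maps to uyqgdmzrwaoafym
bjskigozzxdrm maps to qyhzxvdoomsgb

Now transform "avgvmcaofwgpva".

Rule — shift every letter 11 places backward in the alphabet (wrapping around).
Applying that to "avgvmcaofwgpva" gives "pkvkbrpdulvekp".

pkvkbrpdulvekp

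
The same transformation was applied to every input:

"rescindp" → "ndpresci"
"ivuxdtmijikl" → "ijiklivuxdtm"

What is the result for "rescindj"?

ndjresci

In each case the input is transformed by: swap the front and back halves of the string, then move the first character to the end.
"rescindj" → "indjresc" → "ndjresci".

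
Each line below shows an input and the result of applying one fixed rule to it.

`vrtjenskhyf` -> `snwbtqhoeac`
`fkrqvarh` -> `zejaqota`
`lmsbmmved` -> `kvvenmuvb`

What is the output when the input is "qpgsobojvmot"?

bxkxsevxczyp

The transformation: move the first 3 characters to the end (rotate left by 3), then shift every letter 9 places forward in the alphabet (wrapping around).
Working it through for "qpgsobojvmot": intermediate "sobojvmotqpg", final "bxkxsevxczyp".
(Check on "lmsbmmved": → "bmmvedlms" → "kvvenmuvb" ✓)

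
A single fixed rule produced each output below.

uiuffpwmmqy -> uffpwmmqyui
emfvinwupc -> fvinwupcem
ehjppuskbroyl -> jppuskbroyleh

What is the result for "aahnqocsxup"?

Each output is the input with this applied: move the first 2 characters to the end (rotate left by 2).
"aahnqocsxup" → "hnqocsxupaa".

hnqocsxupaa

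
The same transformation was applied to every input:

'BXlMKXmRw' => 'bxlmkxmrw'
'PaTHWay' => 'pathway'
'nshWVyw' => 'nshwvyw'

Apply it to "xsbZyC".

Each output is the input with this applied: convert every letter to lowercase.
Applying that to "xsbZyC" gives "xsbzyc".

xsbzyc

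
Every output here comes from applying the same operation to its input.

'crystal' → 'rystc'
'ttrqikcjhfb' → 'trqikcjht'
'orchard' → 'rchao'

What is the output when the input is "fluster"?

The rule is to delete the last 2 characters, then move the first character to the end.
For "fluster", step one produces "flust"; step two turns that into "lustf".

lustf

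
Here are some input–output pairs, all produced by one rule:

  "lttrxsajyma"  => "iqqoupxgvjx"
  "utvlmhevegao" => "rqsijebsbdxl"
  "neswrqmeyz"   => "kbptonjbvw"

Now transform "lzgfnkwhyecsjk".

The rule is to shift every letter 3 places backward in the alphabet (wrapping around).
"lzgfnkwhyecsjk" → "iwdckhtevbzpgh".

iwdckhtevbzpgh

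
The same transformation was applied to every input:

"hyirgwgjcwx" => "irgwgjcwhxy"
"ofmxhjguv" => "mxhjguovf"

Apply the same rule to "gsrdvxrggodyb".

rdvxrggodygbs

Looking at the pairs, the operation is to swap the first and last characters, then move the first 2 characters to the end (rotate left by 2).
For "gsrdvxrggodyb", step one produces "bsrdvxrggodyg"; step two turns that into "rdvxrggodygbs".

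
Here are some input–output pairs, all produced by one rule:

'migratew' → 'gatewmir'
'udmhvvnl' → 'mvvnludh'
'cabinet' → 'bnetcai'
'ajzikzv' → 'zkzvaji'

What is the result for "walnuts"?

lutswan

The transformation: move the first 3 characters to the end (rotate left by 3), then swap the first and last characters.
Applying that to "walnuts" gives "lutswan".
(Check on "ajzikzv": → "ikzvajz" → "zkzvaji" ✓)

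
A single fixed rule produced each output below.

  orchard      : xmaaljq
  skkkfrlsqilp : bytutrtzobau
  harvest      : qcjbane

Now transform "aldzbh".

The transformation: shift every letter 9 places forward in the alphabet (wrapping around), then take characters alternately from the front and the back (1st, last, 2nd, 2nd-last, ...).
Starting from "aldzbh": after the first operation, "jumikq"; after the second, "jqukmi".

jqukmi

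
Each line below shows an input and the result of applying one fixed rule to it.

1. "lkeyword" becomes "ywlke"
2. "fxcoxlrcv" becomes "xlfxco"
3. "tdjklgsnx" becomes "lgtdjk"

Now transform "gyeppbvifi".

Looking at the pairs, the operation is to delete the last 3 characters, then move the last 2 characters to the front (rotate right by 2).
Doing the same to "gyeppbvifi": "bvgyepp".

bvgyepp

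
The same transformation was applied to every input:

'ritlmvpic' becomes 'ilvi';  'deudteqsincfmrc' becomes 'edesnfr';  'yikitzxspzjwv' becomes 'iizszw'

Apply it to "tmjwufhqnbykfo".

The transformation: keep every other character starting from the second (positions 2nd, 4th, 6th, ...).
Doing the same to "tmjwufhqnbykfo": "mwfqbko".

mwfqbko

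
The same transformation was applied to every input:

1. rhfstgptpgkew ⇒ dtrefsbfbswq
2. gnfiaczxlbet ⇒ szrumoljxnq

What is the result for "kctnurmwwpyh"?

Rule — delete the last character, then shift every letter 12 places forward in the alphabet (wrapping around).
So "kctnurmwwpyh" becomes "wofzgdyiibk".

wofzgdyiibk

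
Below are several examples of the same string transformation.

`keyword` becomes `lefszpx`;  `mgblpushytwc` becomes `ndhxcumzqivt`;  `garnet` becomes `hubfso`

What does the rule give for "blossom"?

cnmpptt

What's happening: take characters alternately from the front and the back (1st, last, 2nd, 2nd-last, ...), then shift every letter 1 place forward in the alphabet (wrapping around).
For "blossom", step one produces "bmlooss"; step two turns that into "cnmpptt".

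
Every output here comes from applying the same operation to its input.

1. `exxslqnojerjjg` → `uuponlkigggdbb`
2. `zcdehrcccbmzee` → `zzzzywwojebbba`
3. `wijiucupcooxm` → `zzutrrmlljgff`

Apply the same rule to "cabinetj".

The pattern: shift every letter 3 places backward in the alphabet (wrapping around), then sort the characters into reverse alphabetical order.
For "cabinetj" the result is "zyxqkgfb".

zyxqkgfb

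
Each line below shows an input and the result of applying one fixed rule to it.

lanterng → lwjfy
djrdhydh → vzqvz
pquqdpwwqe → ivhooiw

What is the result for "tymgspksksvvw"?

ykhckcknno

Rule — delete the first 3 characters, then shift every letter 8 places backward in the alphabet (wrapping around).
Applying that to "tymgspksksvvw" gives "ykhckcknno".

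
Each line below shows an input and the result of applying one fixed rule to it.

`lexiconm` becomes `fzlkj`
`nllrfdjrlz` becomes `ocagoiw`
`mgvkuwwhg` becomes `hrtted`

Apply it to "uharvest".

The rule is to delete the first 3 characters, then shift every letter 3 places backward in the alphabet (wrapping around).
For "uharvest", step one produces "rvest"; step two turns that into "osbpq".

osbpq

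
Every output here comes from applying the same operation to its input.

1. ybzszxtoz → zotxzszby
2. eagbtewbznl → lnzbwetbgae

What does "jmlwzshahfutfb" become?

bftufhahszwlmj

Looking at the pairs, the operation is to reverse the string.
Applying that to "jmlwzshahfutfb" gives "bftufhahszwlmj".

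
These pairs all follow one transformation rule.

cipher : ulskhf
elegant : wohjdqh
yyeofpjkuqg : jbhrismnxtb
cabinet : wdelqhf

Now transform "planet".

The transformation: shift every letter 3 places forward in the alphabet (wrapping around), then swap the first and last characters.
So "planet" becomes "wodqhs".

wodqhs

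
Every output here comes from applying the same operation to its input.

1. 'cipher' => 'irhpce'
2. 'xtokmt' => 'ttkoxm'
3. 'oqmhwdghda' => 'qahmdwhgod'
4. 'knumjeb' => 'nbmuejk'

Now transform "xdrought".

Looking at the pairs, the operation is to swap the first and last characters, then swap each adjacent pair of characters (1↔2, 3↔4, ...).
"xdrought" → "tdroughx" → "dtorguxh".

dtorguxh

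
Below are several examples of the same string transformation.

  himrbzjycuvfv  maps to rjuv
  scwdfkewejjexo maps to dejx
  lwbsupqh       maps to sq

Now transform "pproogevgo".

What's happening: delete the first character, then keep one character in every 3, starting at position 3 (positions 3rd, 6th, 9th, ...).
Starting from "pproogevgo": after the first operation, "proogevgo"; after the second, "oeo".
(Check on "lwbsupqh": → "wbsupqh" → "sq" ✓)

oeo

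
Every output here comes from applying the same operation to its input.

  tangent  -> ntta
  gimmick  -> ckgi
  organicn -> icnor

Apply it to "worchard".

In each case the input is transformed by: move the first 2 characters to the end (rotate left by 2), then delete the first 3 characters.
On "worchard": the first step gives "rchardwo", and the second then gives "ardwo".

ardwo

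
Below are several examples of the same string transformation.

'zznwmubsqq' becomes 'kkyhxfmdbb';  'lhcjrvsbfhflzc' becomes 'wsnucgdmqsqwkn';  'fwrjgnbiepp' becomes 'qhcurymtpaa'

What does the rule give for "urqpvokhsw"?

fcbagzvsdh

Each output is the input with this applied: shift every letter 11 places forward in the alphabet (wrapping around).
On "urqpvokhsw" that produces "fcbagzvsdh".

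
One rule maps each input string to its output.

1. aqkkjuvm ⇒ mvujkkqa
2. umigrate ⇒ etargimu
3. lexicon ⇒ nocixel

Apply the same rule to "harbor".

robrah

What's happening: reverse the string.
Applying that to "harbor" gives "robrah".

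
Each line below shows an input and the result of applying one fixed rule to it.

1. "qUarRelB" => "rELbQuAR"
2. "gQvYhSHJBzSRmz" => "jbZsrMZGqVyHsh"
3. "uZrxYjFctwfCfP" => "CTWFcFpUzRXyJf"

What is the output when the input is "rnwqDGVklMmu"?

vKLmMURNWQdg

What's happening: swap the front and back halves of the string, then flip the case of every letter.
"rnwqDGVklMmu" → "VklMmurnwqDG" → "vKLmMURNWQdg".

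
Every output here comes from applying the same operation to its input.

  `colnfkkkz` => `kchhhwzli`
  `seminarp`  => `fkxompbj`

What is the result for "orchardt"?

exoaqloz

The pattern: shift every letter 3 places backward in the alphabet (wrapping around), then move the first 3 characters to the end (rotate left by 3).
Applying both steps to "orchardt": "lozexoaq", then "exoaqloz".
(Check on "seminarp": → "pbjfkxom" → "fkxompbj" ✓)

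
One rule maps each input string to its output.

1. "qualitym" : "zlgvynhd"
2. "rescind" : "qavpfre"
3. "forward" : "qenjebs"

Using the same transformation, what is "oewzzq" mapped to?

The rule is to reverse the string, then shift every letter 13 places forward in the alphabet (wrapping around) — i.e. ROT13.
Starting from "oewzzq": after the first operation, "qzzweo"; after the second, "dmmjrb".

dmmjrb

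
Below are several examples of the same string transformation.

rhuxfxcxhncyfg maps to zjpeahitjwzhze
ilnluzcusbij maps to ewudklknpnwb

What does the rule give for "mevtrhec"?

tjgeogxv

Each output is the input with this applied: shift every letter 2 places forward in the alphabet (wrapping around), then swap the front and back halves of the string.
Applying both steps to "mevtrhec": "ogxvtjge", then "tjgeogxv".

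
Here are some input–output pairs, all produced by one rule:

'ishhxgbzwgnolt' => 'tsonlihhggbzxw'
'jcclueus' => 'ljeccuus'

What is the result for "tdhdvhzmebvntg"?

What's happening: sort the characters into reverse alphabetical order, then move the first 3 characters to the end (rotate left by 3).
Doing the same to "tdhdvhzmebvntg": "ttnmhhgeddbzvv".
(Check on "ishhxgbzwgnolt": → "zxwtsonlihhggb" → "tsonlihhggbzxw" ✓)

ttnmhhgeddbzvv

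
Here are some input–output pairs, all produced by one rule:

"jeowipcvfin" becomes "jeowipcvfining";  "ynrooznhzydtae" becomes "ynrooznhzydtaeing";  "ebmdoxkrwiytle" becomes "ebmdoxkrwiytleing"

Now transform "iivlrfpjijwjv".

The transformation: append "ing".
On "iivlrfpjijwjv" that produces "iivlrfpjijwjving".

iivlrfpjijwjving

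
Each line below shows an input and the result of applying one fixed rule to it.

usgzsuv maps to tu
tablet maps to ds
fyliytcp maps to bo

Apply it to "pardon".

nm

In each case the input is transformed by: shift every letter 1 place backward in the alphabet (wrapping around), then keep only the last 2 characters.
On "pardon": the first step gives "ozqcnm", and the second then gives "nm".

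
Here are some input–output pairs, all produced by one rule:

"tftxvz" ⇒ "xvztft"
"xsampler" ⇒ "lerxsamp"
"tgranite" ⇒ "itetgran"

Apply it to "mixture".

uremixt

The transformation: move the last 3 characters to the front (rotate right by 3).
On "mixture" that produces "uremixt".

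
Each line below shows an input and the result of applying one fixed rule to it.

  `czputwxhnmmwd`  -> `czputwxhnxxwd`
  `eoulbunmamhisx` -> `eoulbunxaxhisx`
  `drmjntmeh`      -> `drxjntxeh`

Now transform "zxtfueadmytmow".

zxtfueadxytxow

Each output is the input with this applied: replace every "m" with "x".
Doing the same to "zxtfueadmytmow": "zxtfueadxytxow".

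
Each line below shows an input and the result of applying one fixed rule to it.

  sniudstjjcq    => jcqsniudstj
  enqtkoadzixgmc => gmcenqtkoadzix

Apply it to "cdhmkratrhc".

The rule is to move the last 3 characters to the front (rotate right by 3).
For "cdhmkratrhc" the result is "rhccdhmkrat".

rhccdhmkrat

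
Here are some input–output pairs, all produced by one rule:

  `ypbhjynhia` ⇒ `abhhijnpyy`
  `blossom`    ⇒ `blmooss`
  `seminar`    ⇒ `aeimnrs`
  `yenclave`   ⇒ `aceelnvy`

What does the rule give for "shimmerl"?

ehilmmrs

What's happening: sort the characters into alphabetical order.
Applying that to "shimmerl" gives "ehilmmrs".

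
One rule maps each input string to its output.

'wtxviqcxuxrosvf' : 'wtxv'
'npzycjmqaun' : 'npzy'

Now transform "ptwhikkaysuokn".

ptwh

In each case the input is transformed by: keep only the first 4 characters.
So "ptwhikkaysuokn" becomes "ptwh".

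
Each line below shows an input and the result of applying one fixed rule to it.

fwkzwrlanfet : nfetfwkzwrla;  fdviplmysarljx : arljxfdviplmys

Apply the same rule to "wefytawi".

Looking at the pairs, the operation is to move the first 2 characters to the end (rotate left by 2), then swap the front and back halves of the string.
"wefytawi" → "fytawiwe" → "wiwefyta".

wiwefyta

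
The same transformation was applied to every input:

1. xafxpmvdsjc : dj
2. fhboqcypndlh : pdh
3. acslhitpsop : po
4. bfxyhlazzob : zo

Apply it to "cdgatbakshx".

kh

The transformation: keep every other character starting from the second (positions 2nd, 4th, 6th, ...), then delete the first 3 characters.
Starting from "cdgatbakshx": after the first operation, "dabkh"; after the second, "kh".
(Check on "bfxyhlazzob": → "fylzo" → "zo" ✓)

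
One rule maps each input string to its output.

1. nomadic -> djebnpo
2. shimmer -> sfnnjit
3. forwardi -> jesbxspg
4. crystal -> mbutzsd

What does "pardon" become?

opesbq

Each output is the input with this applied: shift every letter 1 place forward in the alphabet (wrapping around), then reverse the string.
"pardon" → "qbsepo" → "opesbq".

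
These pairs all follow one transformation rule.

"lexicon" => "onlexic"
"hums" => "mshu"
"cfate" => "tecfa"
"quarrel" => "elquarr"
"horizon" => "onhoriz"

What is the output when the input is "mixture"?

The rule is to move the last 2 characters to the front (rotate right by 2).
Applying that to "mixture" gives "remixtu".

remixtu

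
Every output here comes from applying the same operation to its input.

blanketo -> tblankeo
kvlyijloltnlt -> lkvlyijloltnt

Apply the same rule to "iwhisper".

The pattern: move the last character to the front, then swap the first and last characters.
On "iwhisper" that produces "eiwhispr".

eiwhispr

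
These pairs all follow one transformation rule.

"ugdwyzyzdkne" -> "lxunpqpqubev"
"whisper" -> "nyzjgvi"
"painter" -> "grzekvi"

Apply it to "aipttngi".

The rule is to shift every letter 9 places backward in the alphabet (wrapping around).
For "aipttngi" the result is "rzgkkexz".

rzgkkexz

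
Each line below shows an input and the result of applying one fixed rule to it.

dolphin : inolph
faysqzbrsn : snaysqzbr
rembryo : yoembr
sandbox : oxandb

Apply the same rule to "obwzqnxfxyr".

In each case the input is transformed by: delete the first character, then move the last 2 characters to the front (rotate right by 2).
Applying both steps to "obwzqnxfxyr": "bwzqnxfxyr", then "yrbwzqnxfx".
(Check on "sandbox": → "andbox" → "oxandb" ✓)

yrbwzqnxfx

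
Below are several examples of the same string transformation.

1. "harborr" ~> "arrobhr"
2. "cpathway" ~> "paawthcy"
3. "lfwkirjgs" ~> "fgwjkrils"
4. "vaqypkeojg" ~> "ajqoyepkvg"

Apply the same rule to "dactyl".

ayctdl

The pattern: take characters alternately from the front and the back (1st, last, 2nd, 2nd-last, ...), then move the first 2 characters to the end (rotate left by 2).
Starting from "dactyl": after the first operation, "dlayct"; after the second, "ayctdl".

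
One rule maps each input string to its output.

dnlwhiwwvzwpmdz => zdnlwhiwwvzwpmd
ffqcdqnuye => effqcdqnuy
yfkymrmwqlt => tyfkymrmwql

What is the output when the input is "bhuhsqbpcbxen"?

nbhuhsqbpcbxe

The rule is to move the last character to the front.
On "bhuhsqbpcbxen" that produces "nbhuhsqbpcbxe".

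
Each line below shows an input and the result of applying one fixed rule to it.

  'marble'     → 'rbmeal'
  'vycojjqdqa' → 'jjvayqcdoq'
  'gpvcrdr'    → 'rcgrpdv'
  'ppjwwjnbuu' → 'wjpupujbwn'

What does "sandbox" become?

Looking at the pairs, the operation is to take characters alternately from the front and the back (1st, last, 2nd, 2nd-last, ...), then move the last 2 characters to the front (rotate right by 2).
Starting from "sandbox": after the first operation, "sxaonbd"; after the second, "bdsxaon".

bdsxaon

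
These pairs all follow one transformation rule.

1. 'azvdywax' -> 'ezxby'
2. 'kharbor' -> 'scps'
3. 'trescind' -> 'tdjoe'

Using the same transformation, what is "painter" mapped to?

oufs

Looking at the pairs, the operation is to shift every letter 1 place forward in the alphabet (wrapping around), then delete the first 3 characters.
Applying both steps to "painter": "qbjoufs", then "oufs".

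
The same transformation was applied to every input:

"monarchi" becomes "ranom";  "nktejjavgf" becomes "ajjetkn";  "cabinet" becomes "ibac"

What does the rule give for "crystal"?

In each case the input is transformed by: reverse the string, then delete the first 3 characters.
Applying both steps to "crystal": "latsyrc", then "syrc".

syrc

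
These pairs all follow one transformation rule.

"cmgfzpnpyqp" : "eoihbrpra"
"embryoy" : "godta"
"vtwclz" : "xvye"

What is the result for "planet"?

rncp

The rule is to shift every letter 2 places forward in the alphabet (wrapping around), then delete the last 2 characters.
"planet" → "rncpgv" → "rncp".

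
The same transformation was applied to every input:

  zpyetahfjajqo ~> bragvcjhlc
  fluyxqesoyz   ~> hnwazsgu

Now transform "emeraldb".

gogtc

Rule — delete the last 3 characters, then shift every letter 2 places forward in the alphabet (wrapping around).
For "emeraldb", step one produces "emera"; step two turns that into "gogtc".
(Check on "fluyxqesoyz": → "fluyxqes" → "hnwazsgu" ✓)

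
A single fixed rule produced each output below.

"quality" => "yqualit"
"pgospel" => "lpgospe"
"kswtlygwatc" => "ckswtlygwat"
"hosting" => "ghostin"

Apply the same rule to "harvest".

tharves

The rule is to move the last character to the front.
On "harvest" that produces "tharves".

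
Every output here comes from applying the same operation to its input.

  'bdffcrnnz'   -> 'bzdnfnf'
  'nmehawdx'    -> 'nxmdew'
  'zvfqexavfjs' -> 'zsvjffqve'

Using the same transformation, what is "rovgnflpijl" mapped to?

rlojvigpn

The transformation: take characters alternately from the front and the back (1st, last, 2nd, 2nd-last, ...), then delete the last 2 characters.
Starting from "rovgnflpijl": after the first operation, "rlojvigpnlf"; after the second, "rlojvigpn".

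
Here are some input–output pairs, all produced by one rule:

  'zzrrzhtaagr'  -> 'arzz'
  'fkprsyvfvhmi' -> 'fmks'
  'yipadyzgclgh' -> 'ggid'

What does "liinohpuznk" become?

ukio

Looking at the pairs, the operation is to keep one character in every 3, starting at position 2 (positions 2nd, 5th, 8th, ...), then move the first 2 characters to the end (rotate left by 2).
On "liinohpuznk": the first step gives "iouk", and the second then gives "ukio".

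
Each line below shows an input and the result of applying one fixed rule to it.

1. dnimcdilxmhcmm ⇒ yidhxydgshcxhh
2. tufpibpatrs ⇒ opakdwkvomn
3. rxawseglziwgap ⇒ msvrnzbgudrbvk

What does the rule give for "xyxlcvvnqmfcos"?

stsgxqqilhaxjn

Looking at the pairs, the operation is to shift every letter 5 places backward in the alphabet (wrapping around).
So "xyxlcvvnqmfcos" becomes "stsgxqqilhaxjn".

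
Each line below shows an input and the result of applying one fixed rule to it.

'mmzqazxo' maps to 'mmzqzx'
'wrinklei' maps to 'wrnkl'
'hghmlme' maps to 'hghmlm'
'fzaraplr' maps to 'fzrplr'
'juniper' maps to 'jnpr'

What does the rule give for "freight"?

The rule is to remove every vowel.
Doing the same to "freight": "frght".

frght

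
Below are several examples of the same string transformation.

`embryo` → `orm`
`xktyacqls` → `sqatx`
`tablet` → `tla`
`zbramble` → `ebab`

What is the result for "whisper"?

Rule — reverse the string, then keep every other character starting from the first (positions 1st, 3rd, 5th, ...).
Starting from "whisper": after the first operation, "repsihw"; after the second, "rpiw".

rpiw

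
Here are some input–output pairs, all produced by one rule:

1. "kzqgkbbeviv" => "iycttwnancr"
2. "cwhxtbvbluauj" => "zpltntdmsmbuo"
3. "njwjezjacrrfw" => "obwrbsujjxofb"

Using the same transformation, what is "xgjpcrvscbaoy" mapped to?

bhujnkutsgqpy

Looking at the pairs, the operation is to shift every letter 8 places backward in the alphabet (wrapping around), then move the first 2 characters to the end (rotate left by 2).
"xgjpcrvscbaoy" → "bhujnkutsgqpy".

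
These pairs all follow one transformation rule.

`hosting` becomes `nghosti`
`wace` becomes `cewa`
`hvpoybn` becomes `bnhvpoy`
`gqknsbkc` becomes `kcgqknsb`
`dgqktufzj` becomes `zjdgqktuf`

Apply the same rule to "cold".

ldco

Rule — move the last 2 characters to the front (rotate right by 2).
For "cold" the result is "ldco".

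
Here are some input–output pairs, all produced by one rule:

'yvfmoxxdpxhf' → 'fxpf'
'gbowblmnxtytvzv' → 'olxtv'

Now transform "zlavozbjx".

What's happening: keep one character in every 3, starting at position 3 (positions 3rd, 6th, 9th, ...).
So "zlavozbjx" becomes "azx".

azx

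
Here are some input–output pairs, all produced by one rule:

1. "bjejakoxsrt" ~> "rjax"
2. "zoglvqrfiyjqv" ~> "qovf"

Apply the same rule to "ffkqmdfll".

lfm

Rule — move the last 3 characters to the front (rotate right by 3), then keep one character in every 3, starting at position 2 (positions 2nd, 5th, 8th, ...).
For "ffkqmdfll", step one produces "fllffkqmd"; step two turns that into "lfm".
(Check on "zoglvqrfiyjqv": → "jqvzoglvqrfiy" → "qovf" ✓)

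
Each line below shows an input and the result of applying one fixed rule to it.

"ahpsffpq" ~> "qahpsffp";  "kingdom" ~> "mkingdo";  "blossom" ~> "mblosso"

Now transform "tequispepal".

The rule is to move the last character to the front.
"tequispepal" → "ltequispepa".

ltequispepa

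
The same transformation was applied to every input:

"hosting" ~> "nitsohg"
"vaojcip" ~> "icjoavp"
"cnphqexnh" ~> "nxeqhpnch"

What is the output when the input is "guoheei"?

Each output is the input with this applied: move the last character to the front, then reverse the string.
Starting from "guoheei": after the first operation, "iguohee"; after the second, "eehougi".

eehougi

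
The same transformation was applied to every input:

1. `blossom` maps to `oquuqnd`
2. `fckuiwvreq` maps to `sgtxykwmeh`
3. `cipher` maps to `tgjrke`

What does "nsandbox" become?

In each case the input is transformed by: reverse the string, then shift every letter 2 places forward in the alphabet (wrapping around).
Working it through for "nsandbox": intermediate "xobdnasn", final "zqdfpcup".

zqdfpcup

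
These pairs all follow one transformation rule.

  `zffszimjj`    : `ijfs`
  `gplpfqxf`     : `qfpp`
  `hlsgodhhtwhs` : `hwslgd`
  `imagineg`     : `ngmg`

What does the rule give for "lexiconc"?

ocei

The pattern: keep every other character starting from the second (positions 2nd, 4th, 6th, ...), then swap the front and back halves of the string.
On "lexiconc": the first step gives "eioc", and the second then gives "ocei".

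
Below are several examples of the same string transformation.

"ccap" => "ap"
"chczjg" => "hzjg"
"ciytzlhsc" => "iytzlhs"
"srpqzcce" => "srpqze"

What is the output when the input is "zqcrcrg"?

zqrrg

The rule is to remove every "c".
So "zqcrcrg" becomes "zqrrg".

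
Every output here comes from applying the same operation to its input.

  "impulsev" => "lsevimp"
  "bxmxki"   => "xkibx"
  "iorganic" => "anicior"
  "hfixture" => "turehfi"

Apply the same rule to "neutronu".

Rule — swap the front and back halves of the string, then delete the last character.
Applying both steps to "neutronu": "ronuneut", then "ronuneu".

ronuneu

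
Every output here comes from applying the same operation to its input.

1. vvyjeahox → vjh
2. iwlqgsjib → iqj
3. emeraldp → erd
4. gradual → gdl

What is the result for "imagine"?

Rule — keep one character in every 3, starting at position 1 (positions 1st, 4th, 7th, ...).
So "imagine" becomes "ige".

ige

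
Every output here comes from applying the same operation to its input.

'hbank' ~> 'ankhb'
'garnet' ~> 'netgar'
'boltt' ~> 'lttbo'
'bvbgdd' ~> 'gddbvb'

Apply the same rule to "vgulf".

Looking at the pairs, the operation is to move the last 3 characters to the front (rotate right by 3).
Doing the same to "vgulf": "ulfvg".

ulfvg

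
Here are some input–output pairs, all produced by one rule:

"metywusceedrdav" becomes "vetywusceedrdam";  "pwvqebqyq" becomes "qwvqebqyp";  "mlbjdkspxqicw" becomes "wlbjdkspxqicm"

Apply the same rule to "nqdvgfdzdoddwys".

Looking at the pairs, the operation is to swap the first and last characters.
For "nqdvgfdzdoddwys" the result is "sqdvgfdzdoddwyn".

sqdvgfdzdoddwyn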